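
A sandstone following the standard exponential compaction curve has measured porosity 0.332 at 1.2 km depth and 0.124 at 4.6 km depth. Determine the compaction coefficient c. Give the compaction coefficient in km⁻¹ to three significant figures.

0.290 km⁻¹

Athy: phi(d) = phi₀ e^(−cd) ⇒ phi₁/phi₂ = e^{c(d₂−d₁)} ⇒ c = ln(phi₁/phi₂)/(d₂−d₁)
c = ln(0.332/0.124) / (4.6 − 1.2) = ln(2.677) / 3.4 = 0.9849 / 3.4 = 0.2897 km⁻¹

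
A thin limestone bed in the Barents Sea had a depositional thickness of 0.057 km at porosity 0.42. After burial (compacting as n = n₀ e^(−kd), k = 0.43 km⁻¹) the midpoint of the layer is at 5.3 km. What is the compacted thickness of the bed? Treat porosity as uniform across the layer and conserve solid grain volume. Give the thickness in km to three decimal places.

0.035 km

Porosity at 5.3 km: n = 0.42·exp(−0.43×5.3) = 0.0430
Solid-volume conservation: h(1−n) = h₀(1−n₀) ⇒ h = h₀·(1−n₀)/(1−n)
h = 0.057 × (1 − 0.42)/(1 − 0.0430) = 0.057 × 0.6061 = 0.0345 km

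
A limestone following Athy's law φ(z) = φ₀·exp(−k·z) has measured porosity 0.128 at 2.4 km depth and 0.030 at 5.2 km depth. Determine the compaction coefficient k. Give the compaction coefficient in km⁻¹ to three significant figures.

0.518 km⁻¹

Athy: φ(z) = φ₀ e^(−kz) ⇒ φ₁/φ₂ = e^{k(z₂−z₁)} ⇒ k = ln(φ₁/φ₂)/(z₂−z₁)
k = ln(0.128/0.03) / (5.2 − 2.4) = ln(4.267) / 2.8 = 1.4508 / 2.8 = 0.5182 km⁻¹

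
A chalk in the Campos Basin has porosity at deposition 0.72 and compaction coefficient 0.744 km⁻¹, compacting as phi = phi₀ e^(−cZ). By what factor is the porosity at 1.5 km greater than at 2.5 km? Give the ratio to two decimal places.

2.10

phi(Z₁)/phi(Z₂) = e^(−c·Z₁)/e^(−c·Z₂) = e^{c(Z₂−Z₁)}
= exp(0.744 × 1) = exp(0.744) = 2.1043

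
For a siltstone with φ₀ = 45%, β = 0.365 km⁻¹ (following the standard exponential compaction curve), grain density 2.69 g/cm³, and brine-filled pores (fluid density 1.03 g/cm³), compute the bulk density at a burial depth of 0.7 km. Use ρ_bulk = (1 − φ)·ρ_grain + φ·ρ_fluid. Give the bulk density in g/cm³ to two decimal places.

2.11 g/cm³

Porosity at depth: φ = 0.45·exp(−0.365×0.7) = 0.45×0.7745 = 0.3485
Bulk density: ρ_b = (1−φ)ρ_g + φ·ρ_f = 0.6515×2.69 + 0.3485×1.03
       = 1.752 + 0.359 = 2.111 g/cm³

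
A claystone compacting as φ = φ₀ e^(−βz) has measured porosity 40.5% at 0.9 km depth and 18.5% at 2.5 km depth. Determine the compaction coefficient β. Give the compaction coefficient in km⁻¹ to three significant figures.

0.490 km⁻¹

Athy: φ(z) = φ₀ e^(−βz) ⇒ φ₁/φ₂ = e^{β(z₂−z₁)} ⇒ β = ln(φ₁/φ₂)/(z₂−z₁)
β = ln(0.405/0.185) / (2.5 − 0.9) = ln(2.189) / 1.6 = 0.7835 / 1.6 = 0.4897 km⁻¹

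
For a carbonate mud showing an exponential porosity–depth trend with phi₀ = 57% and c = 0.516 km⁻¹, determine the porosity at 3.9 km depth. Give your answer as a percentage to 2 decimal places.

phi = phi₀·exp(−c·Z) = 0.57 × exp(−0.516 × 3.9) = 0.57 × exp(−2.012)
  = 0.57 × 0.1337 = 0.0762

7.62%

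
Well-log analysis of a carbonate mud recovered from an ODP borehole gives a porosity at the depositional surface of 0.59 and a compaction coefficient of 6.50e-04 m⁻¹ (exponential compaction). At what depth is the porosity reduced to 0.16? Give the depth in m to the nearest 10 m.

2010 m

Working in km (1 km = 1000 m; c in km⁻¹ = c in m⁻¹ × 1000):
Invert Athy's law: d = ln(φ₀/φ) / c
d = ln(0.59/0.16) / 0.65 = ln(3.687) / 0.65 = 1.3049 / 0.65 = 2.008 km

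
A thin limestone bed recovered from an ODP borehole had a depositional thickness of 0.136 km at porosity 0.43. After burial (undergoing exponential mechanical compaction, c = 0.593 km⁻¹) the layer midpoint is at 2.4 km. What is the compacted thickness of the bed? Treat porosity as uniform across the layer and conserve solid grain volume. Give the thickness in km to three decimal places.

Porosity at 2.4 km: n = 0.43·exp(−0.593×2.4) = 0.1036
Solid-volume conservation: h(1−n) = h₀(1−n₀) ⇒ h = h₀·(1−n₀)/(1−n)
h = 0.136 × (1 − 0.43)/(1 − 0.1036) = 0.136 × 0.6359 = 0.0865 km

0.086 km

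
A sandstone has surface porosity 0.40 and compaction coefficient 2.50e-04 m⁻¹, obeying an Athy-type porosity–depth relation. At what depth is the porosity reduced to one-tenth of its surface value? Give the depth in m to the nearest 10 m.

Working in km (1 km = 1000 m; c in km⁻¹ = c in m⁻¹ × 1000):
φ/φ₀ = 1/10 ⇒ exp(−c·z) = 1/10 ⇒ z = ln(10) / c
z = 2.3026 / 0.25 = 9.210 km

9210 m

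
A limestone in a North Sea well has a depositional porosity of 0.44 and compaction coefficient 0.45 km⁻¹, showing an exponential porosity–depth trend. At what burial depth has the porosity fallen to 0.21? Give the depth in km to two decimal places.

1.64 km

Invert Athy's law: Z = ln(φ₀/φ) / β
Z = ln(0.44/0.21) / 0.45 = ln(2.095) / 0.45 = 0.7397 / 0.45 = 1.644 km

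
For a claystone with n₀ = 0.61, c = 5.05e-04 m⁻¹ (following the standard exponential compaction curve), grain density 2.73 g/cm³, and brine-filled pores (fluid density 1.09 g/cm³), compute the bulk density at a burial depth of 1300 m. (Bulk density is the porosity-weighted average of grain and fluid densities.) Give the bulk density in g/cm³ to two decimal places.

2.21 g/cm³

Working in km (1 km = 1000 m; c in km⁻¹ = c in m⁻¹ × 1000):
Porosity at depth: n = 0.61·exp(−0.505×1.3) = 0.61×0.5187 = 0.3164
Bulk density: ρ_b = (1−n)ρ_g + n·ρ_f = 0.6836×2.73 + 0.3164×1.09
       = 1.866 + 0.345 = 2.211 g/cm³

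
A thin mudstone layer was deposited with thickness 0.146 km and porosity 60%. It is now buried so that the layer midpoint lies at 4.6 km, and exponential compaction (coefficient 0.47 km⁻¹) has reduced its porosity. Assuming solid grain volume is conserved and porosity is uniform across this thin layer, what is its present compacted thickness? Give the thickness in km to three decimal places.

0.063 km

Porosity at 4.6 km: n = 0.6·exp(−0.47×4.6) = 0.0691
Solid-volume conservation: h(1−n) = h₀(1−n₀) ⇒ h = h₀·(1−n₀)/(1−n)
h = 0.146 × (1 − 0.6)/(1 − 0.0691) = 0.146 × 0.4297 = 0.0627 km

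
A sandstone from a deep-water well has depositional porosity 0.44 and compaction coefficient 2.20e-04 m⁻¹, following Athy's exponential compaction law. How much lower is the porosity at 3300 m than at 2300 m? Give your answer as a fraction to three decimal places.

Working in km (1 km = 1000 m; k in km⁻¹ = k in m⁻¹ × 1000):
phi(2.3) = 0.44·e^(−0.22×2.3) = 0.2653
phi(3.3) = 0.44·e^(−0.22×3.3) = 0.2129
Δphi = 0.2653 − 0.2129 = 0.0524

0.052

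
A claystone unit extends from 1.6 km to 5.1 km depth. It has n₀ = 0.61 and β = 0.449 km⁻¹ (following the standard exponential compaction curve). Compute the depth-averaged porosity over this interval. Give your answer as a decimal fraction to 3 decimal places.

0.150

⟨n⟩ = (1/(z₂−z₁)) ∫ n₀ e^(−βz) dz = n₀·(e^(−β·z₁) − e^(−β·z₂)) / (β·(z₂−z₁))
e^(−0.449×1.6) = 0.4875; e^(−0.449×5.1) = 0.1013
⟨n⟩ = 0.61 × (0.4875 − 0.1013) / (0.449 × 3.5) = 0.61 × 0.2458 = 0.1499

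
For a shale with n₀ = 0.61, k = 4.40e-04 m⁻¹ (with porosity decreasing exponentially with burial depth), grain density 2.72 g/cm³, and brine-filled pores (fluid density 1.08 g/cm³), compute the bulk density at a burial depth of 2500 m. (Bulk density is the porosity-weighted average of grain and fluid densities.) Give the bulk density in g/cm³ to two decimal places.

2.39 g/cm³

Working in km (1 km = 1000 m; k in km⁻¹ = k in m⁻¹ × 1000):
Porosity at depth: n = 0.61·exp(−0.44×2.5) = 0.61×0.3329 = 0.2031
Bulk density: ρ_b = (1−n)ρ_g + n·ρ_f = 0.7969×2.72 + 0.2031×1.08
       = 2.168 + 0.219 = 2.387 g/cm³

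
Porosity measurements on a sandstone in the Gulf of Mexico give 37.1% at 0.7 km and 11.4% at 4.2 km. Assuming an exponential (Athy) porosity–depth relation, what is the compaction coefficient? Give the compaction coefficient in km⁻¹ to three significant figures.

Athy: n(z) = n₀ e^(−cz) ⇒ n₁/n₂ = e^{c(z₂−z₁)} ⇒ c = ln(n₁/n₂)/(z₂−z₁)
c = ln(0.371/0.114) / (4.2 − 0.7) = ln(3.254) / 3.5 = 1.1800 / 3.5 = 0.3371 km⁻¹

0.337 km⁻¹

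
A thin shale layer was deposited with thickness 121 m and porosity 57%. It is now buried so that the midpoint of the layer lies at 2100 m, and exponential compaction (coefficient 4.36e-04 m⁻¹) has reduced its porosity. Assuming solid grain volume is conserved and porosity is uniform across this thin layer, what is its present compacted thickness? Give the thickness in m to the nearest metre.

67 m

Working in km (1 km = 1000 m; k in km⁻¹ = k in m⁻¹ × 1000):
Porosity at 2.1 km: phi = 0.57·exp(−0.436×2.1) = 0.2282
Solid-volume conservation: h(1−phi) = h₀(1−phi₀) ⇒ h = h₀·(1−phi₀)/(1−phi)
h = 0.121 × (1 − 0.57)/(1 − 0.2282) = 0.121 × 0.5571 = 0.0674 km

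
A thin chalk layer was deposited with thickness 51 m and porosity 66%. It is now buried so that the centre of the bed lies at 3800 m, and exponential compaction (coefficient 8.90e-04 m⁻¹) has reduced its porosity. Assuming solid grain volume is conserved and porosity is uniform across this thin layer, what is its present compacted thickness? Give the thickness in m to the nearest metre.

18 m

Working in km (1 km = 1000 m; c in km⁻¹ = c in m⁻¹ × 1000):
Porosity at 3.8 km: n = 0.66·exp(−0.89×3.8) = 0.0224
Solid-volume conservation: h(1−n) = h₀(1−n₀) ⇒ h = h₀·(1−n₀)/(1−n)
h = 0.051 × (1 − 0.66)/(1 − 0.0224) = 0.051 × 0.3478 = 0.0177 km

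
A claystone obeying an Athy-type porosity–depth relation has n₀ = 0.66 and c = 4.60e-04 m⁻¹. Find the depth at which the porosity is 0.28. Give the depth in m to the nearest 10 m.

1860 m

Working in km (1 km = 1000 m; c in km⁻¹ = c in m⁻¹ × 1000):
Invert Athy's law: d = ln(n₀/n) / c
d = ln(0.66/0.28) / 0.46 = ln(2.357) / 0.46 = 0.8575 / 0.46 = 1.864 km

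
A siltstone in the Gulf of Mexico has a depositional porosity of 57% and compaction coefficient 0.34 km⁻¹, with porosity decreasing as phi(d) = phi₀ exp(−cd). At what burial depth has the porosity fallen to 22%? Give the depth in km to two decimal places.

Invert Athy's law: d = ln(phi₀/phi) / c
d = ln(0.57/0.22) / 0.34 = ln(2.591) / 0.34 = 0.9520 / 0.34 = 2.800 km

2.80 km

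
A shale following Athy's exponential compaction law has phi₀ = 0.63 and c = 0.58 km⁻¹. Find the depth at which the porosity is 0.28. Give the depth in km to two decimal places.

1.40 km

Invert Athy's law: Z = ln(phi₀/phi) / c
Z = ln(0.63/0.28) / 0.58 = ln(2.25) / 0.58 = 0.8109 / 0.58 = 1.398 km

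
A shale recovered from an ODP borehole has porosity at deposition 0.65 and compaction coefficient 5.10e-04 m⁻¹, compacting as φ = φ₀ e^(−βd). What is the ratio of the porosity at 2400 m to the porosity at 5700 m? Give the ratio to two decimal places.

Working in km (1 km = 1000 m; β in km⁻¹ = β in m⁻¹ × 1000):
φ(d₁)/φ(d₂) = e^(−β·d₁)/e^(−β·d₂) = e^{β(d₂−d₁)}
= exp(0.51 × 3.3) = exp(1.683) = 5.3817

5.38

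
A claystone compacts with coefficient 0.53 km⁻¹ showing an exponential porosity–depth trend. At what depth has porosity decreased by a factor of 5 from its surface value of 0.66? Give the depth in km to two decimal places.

3.04 km

φ/φ₀ = 1/5 ⇒ exp(−β·z) = 1/5 ⇒ z = ln(5) / β
z = 1.6094 / 0.53 = 3.037 km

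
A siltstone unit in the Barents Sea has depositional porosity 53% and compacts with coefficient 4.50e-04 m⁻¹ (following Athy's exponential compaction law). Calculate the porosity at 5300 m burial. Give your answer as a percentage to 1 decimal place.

4.9%

Working in km (1 km = 1000 m; k in km⁻¹ = k in m⁻¹ × 1000):
phi = phi₀·exp(−k·d) = 0.53 × exp(−0.45 × 5.3) = 0.53 × exp(−2.385)
  = 0.53 × 0.0921 = 0.0488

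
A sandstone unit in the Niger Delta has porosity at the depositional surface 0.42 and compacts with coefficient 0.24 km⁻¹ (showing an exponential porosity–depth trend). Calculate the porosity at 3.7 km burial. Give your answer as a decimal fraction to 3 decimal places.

0.173

φ = φ₀·exp(−k·Z) = 0.42 × exp(−0.24 × 3.7) = 0.42 × exp(−0.888)
  = 0.42 × 0.4115 = 0.1728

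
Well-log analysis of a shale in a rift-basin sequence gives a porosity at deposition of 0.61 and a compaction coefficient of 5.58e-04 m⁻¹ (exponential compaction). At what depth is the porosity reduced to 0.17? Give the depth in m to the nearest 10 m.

Working in km (1 km = 1000 m; k in km⁻¹ = k in m⁻¹ × 1000):
Invert Athy's law: z = ln(φ₀/φ) / k
z = ln(0.61/0.17) / 0.558 = ln(3.588) / 0.558 = 1.2777 / 0.558 = 2.290 km

2290 m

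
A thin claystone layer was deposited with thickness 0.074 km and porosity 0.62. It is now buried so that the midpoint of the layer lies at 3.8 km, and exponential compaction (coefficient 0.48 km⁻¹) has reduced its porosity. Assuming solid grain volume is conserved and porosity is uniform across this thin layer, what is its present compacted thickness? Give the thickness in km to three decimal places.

Porosity at 3.8 km: phi = 0.62·exp(−0.48×3.8) = 0.1001
Solid-volume conservation: h(1−phi) = h₀(1−phi₀) ⇒ h = h₀·(1−phi₀)/(1−phi)
h = 0.074 × (1 − 0.62)/(1 − 0.1001) = 0.074 × 0.4222 = 0.0312 km

0.031 km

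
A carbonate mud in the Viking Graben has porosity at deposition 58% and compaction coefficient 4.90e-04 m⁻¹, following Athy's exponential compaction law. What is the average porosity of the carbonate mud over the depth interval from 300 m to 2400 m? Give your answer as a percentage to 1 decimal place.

31.3%

Working in km (1 km = 1000 m; c in km⁻¹ = c in m⁻¹ × 1000):
⟨phi⟩ = (1/(d₂−d₁)) ∫ phi₀ e^(−cd) dd = phi₀·(e^(−c·d₁) − e^(−c·d₂)) / (c·(d₂−d₁))
e^(−0.49×0.3) = 0.8633; e^(−0.49×2.4) = 0.3085
⟨phi⟩ = 0.58 × (0.8633 − 0.3085) / (0.49 × 2.1) = 0.58 × 0.5391 = 0.3127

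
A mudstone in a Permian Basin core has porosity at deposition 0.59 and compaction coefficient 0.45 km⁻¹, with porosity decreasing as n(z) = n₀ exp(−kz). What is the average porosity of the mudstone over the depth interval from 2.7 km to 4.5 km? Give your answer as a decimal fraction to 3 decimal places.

0.120

⟨n⟩ = (1/(z₂−z₁)) ∫ n₀ e^(−kz) dz = n₀·(e^(−k·z₁) − e^(−k·z₂)) / (k·(z₂−z₁))
e^(−0.45×2.7) = 0.2967; e^(−0.45×4.5) = 0.1320
⟨n⟩ = 0.59 × (0.2967 − 0.1320) / (0.45 × 1.8) = 0.59 × 0.2034 = 0.1200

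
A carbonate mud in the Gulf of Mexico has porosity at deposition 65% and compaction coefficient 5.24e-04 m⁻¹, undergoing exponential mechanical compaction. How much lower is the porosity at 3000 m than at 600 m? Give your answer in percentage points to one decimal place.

Working in km (1 km = 1000 m; c in km⁻¹ = c in m⁻¹ × 1000):
phi(0.6) = 0.65·e^(−0.524×0.6) = 0.4746
phi(3) = 0.65·e^(−0.524×3) = 0.1350
Δphi = 0.4746 − 0.1350 = 0.3397

34.0 percentage points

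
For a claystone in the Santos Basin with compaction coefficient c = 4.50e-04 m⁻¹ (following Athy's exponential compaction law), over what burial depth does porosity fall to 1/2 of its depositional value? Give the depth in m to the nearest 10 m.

Working in km (1 km = 1000 m; c in km⁻¹ = c in m⁻¹ × 1000):
n/n₀ = 1/2 ⇒ exp(−c·d) = 1/2 ⇒ d = ln(2) / c
d = 0.6931 / 0.45 = 1.540 km

1540 m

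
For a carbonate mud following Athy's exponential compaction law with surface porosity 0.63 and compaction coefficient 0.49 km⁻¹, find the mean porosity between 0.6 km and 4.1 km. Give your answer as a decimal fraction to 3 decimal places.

⟨n⟩ = (1/(Z₂−Z₁)) ∫ n₀ e^(−cZ) dZ = n₀·(e^(−c·Z₁) − e^(−c·Z₂)) / (c·(Z₂−Z₁))
e^(−0.49×0.6) = 0.7453; e^(−0.49×4.1) = 0.1341
⟨n⟩ = 0.63 × (0.7453 − 0.1341) / (0.49 × 3.5) = 0.63 × 0.3564 = 0.2245

0.225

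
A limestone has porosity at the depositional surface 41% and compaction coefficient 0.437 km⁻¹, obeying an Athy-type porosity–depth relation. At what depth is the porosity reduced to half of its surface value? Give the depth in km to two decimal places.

n/n₀ = 1/2 ⇒ exp(−β·d) = 1/2 ⇒ d = ln(2) / β
d = 0.6931 / 0.437 = 1.586 km

1.59 km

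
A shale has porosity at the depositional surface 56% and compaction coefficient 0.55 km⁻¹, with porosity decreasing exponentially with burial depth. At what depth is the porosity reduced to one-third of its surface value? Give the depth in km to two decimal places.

phi/phi₀ = 1/3 ⇒ exp(−c·d) = 1/3 ⇒ d = ln(3) / c
d = 1.0986 / 0.55 = 1.997 km

2.00 km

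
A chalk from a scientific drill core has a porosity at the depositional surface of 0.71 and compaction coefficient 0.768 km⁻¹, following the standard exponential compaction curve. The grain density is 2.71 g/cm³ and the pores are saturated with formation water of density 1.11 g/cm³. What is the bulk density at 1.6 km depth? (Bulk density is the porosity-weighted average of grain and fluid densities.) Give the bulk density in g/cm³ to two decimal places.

Porosity at depth: phi = 0.71·exp(−0.768×1.6) = 0.71×0.2926 = 0.2078
Bulk density: ρ_b = (1−phi)ρ_g + phi·ρ_f = 0.7922×2.71 + 0.2078×1.11
       = 2.147 + 0.231 = 2.378 g/cm³

2.38 g/cm³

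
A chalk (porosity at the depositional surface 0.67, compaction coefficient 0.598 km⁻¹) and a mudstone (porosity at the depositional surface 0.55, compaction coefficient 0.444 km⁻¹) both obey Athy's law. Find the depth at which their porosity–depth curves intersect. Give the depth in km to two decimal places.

Set φ₀ₐ e^(−βₐz) = φ₀ᵦ e^(−βᵦz) ⇒ ln(φ₀ₐ/φ₀ᵦ) = (βₐ − βᵦ)·z
z = ln(0.67/0.55) / (0.598 − 0.444) = 0.1974 / 0.154 = 1.282 km

1.28 km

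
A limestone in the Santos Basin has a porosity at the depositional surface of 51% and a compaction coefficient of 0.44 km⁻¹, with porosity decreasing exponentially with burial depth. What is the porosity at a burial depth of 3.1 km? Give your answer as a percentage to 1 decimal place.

φ = φ₀·exp(−c·Z) = 0.51 × exp(−0.44 × 3.1) = 0.51 × exp(−1.364)
  = 0.51 × 0.2556 = 0.1304

13.0%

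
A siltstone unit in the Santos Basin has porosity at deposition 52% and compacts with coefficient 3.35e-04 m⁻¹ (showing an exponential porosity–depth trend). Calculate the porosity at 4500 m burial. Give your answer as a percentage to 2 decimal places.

11.52%

Working in km (1 km = 1000 m; β in km⁻¹ = β in m⁻¹ × 1000):
n = n₀·exp(−β·z) = 0.52 × exp(−0.335 × 4.5) = 0.52 × exp(−1.508)
  = 0.52 × 0.2215 = 0.1152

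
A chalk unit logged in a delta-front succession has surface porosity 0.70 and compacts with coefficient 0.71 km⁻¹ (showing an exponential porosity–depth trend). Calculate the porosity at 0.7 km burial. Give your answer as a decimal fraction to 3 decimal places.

φ = φ₀·exp(−c·d) = 0.7 × exp(−0.71 × 0.7) = 0.7 × exp(−0.497)
  = 0.7 × 0.6084 = 0.4258

0.426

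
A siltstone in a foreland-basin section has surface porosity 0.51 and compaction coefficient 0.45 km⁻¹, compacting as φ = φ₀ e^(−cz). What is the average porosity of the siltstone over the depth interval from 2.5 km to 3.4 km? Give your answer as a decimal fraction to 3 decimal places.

0.136

⟨φ⟩ = (1/(z₂−z₁)) ∫ φ₀ e^(−cz) dz = φ₀·(e^(−c·z₁) − e^(−c·z₂)) / (c·(z₂−z₁))
e^(−0.45×2.5) = 0.3247; e^(−0.45×3.4) = 0.2165
⟨φ⟩ = 0.51 × (0.3247 − 0.2165) / (0.45 × 0.9) = 0.51 × 0.2670 = 0.1361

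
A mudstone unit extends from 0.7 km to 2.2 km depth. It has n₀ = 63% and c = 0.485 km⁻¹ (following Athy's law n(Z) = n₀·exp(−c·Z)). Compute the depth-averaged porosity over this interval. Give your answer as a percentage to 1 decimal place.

31.9%

⟨n⟩ = (1/(Z₂−Z₁)) ∫ n₀ e^(−cZ) dZ = n₀·(e^(−c·Z₁) − e^(−c·Z₂)) / (c·(Z₂−Z₁))
e^(−0.485×0.7) = 0.7121; e^(−0.485×2.2) = 0.3440
⟨n⟩ = 0.63 × (0.7121 − 0.3440) / (0.485 × 1.5) = 0.63 × 0.5060 = 0.3188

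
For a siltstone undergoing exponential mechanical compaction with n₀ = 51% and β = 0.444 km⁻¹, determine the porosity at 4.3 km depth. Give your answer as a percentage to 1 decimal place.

n = n₀·exp(−β·Z) = 0.51 × exp(−0.444 × 4.3) = 0.51 × exp(−1.909)
  = 0.51 × 0.1482 = 0.0756

7.6%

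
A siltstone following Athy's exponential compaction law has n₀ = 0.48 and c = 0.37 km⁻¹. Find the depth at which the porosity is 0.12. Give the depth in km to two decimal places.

Invert Athy's law: d = ln(n₀/n) / c
d = ln(0.48/0.12) / 0.37 = ln(4) / 0.37 = 1.3863 / 0.37 = 3.747 km

3.75 km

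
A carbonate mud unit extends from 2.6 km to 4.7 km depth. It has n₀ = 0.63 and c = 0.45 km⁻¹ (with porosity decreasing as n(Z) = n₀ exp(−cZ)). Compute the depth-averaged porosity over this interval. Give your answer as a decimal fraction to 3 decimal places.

0.126

⟨n⟩ = (1/(Z₂−Z₁)) ∫ n₀ e^(−cZ) dZ = n₀·(e^(−c·Z₁) − e^(−c·Z₂)) / (c·(Z₂−Z₁))
e^(−0.45×2.6) = 0.3104; e^(−0.45×4.7) = 0.1206
⟨n⟩ = 0.63 × (0.3104 − 0.1206) / (0.45 × 2.1) = 0.63 × 0.2008 = 0.1265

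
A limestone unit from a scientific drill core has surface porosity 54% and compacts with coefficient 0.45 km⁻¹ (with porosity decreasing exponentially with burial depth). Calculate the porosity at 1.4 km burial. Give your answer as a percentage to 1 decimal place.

28.8%

n = n₀·exp(−k·z) = 0.54 × exp(−0.45 × 1.4) = 0.54 × exp(−0.63)
  = 0.54 × 0.5326 = 0.2876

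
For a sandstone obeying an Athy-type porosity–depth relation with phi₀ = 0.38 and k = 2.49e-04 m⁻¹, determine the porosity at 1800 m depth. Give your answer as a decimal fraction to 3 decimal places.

0.243

Working in km (1 km = 1000 m; k in km⁻¹ = k in m⁻¹ × 1000):
phi = phi₀·exp(−k·d) = 0.38 × exp(−0.249 × 1.8) = 0.38 × exp(−0.4482)
  = 0.38 × 0.6388 = 0.2427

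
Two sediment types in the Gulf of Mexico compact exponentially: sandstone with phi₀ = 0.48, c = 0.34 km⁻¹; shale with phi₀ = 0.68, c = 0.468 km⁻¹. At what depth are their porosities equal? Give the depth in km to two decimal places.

Set phi₀ₐ e^(−cₐz) = phi₀ᵦ e^(−cᵦz) ⇒ ln(phi₀ₐ/phi₀ᵦ) = (cₐ − cᵦ)·z
z = ln(0.48/0.68) / (0.34 − 0.468) = -0.3483 / -0.128 = 2.721 km

2.72 km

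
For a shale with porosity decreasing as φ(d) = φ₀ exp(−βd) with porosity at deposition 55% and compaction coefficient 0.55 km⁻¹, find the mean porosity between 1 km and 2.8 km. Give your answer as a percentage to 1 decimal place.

⟨φ⟩ = (1/(d₂−d₁)) ∫ φ₀ e^(−βd) dd = φ₀·(e^(−β·d₁) − e^(−β·d₂)) / (β·(d₂−d₁))
e^(−0.55×1) = 0.5769; e^(−0.55×2.8) = 0.2144
⟨φ⟩ = 0.55 × (0.5769 − 0.2144) / (0.55 × 1.8) = 0.55 × 0.3662 = 0.2014

20.1%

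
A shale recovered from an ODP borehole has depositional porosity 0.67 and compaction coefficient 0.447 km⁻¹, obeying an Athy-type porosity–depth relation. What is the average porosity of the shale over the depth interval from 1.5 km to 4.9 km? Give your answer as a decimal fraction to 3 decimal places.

0.176

⟨n⟩ = (1/(d₂−d₁)) ∫ n₀ e^(−βd) dd = n₀·(e^(−β·d₁) − e^(−β·d₂)) / (β·(d₂−d₁))
e^(−0.447×1.5) = 0.5115; e^(−0.447×4.9) = 0.1119
⟨n⟩ = 0.67 × (0.5115 − 0.1119) / (0.447 × 3.4) = 0.67 × 0.2629 = 0.1761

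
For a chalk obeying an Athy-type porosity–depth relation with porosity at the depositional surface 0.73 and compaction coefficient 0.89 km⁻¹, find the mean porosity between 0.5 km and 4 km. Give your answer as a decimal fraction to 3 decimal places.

0.144

⟨φ⟩ = (1/(z₂−z₁)) ∫ φ₀ e^(−kz) dz = φ₀·(e^(−k·z₁) − e^(−k·z₂)) / (k·(z₂−z₁))
e^(−0.89×0.5) = 0.6408; e^(−0.89×4) = 0.0284
⟨φ⟩ = 0.73 × (0.6408 − 0.0284) / (0.89 × 3.5) = 0.73 × 0.1966 = 0.1435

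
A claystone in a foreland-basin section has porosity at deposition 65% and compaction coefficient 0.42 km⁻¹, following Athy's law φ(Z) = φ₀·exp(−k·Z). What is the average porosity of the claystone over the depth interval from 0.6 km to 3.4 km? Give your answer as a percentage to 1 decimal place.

29.7%

⟨φ⟩ = (1/(Z₂−Z₁)) ∫ φ₀ e^(−kZ) dZ = φ₀·(e^(−k·Z₁) − e^(−k·Z₂)) / (k·(Z₂−Z₁))
e^(−0.42×0.6) = 0.7772; e^(−0.42×3.4) = 0.2398
⟨φ⟩ = 0.65 × (0.7772 − 0.2398) / (0.42 × 2.8) = 0.65 × 0.4570 = 0.2971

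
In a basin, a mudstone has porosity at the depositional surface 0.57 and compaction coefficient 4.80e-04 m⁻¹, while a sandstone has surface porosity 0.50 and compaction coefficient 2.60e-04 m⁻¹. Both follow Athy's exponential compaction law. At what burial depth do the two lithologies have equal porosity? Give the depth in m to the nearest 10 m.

Working in km (1 km = 1000 m; k in km⁻¹ = k in m⁻¹ × 1000):
Set φ₀ₐ e^(−kₐd) = φ₀ᵦ e^(−kᵦd) ⇒ ln(φ₀ₐ/φ₀ᵦ) = (kₐ − kᵦ)·d
d = ln(0.57/0.5) / (0.48 − 0.26) = 0.1310 / 0.22 = 0.596 km

600 m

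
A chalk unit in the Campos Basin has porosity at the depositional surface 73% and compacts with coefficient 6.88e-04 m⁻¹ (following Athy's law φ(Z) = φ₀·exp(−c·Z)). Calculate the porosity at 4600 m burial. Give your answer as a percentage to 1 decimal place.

Working in km (1 km = 1000 m; c in km⁻¹ = c in m⁻¹ × 1000):
φ = φ₀·exp(−c·Z) = 0.73 × exp(−0.688 × 4.6) = 0.73 × exp(−3.165)
  = 0.73 × 0.0422 = 0.0308

3.1%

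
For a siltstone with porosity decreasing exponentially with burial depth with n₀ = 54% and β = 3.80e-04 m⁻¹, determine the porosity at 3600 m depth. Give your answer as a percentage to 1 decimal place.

13.7%

Working in km (1 km = 1000 m; β in km⁻¹ = β in m⁻¹ × 1000):
n = n₀·exp(−β·Z) = 0.54 × exp(−0.38 × 3.6) = 0.54 × exp(−1.368)
  = 0.54 × 0.2546 = 0.1375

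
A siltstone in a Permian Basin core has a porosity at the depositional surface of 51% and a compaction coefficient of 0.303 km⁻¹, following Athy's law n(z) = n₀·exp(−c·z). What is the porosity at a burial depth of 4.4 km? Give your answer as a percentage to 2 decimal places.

13.45%

n = n₀·exp(−c·z) = 0.51 × exp(−0.303 × 4.4) = 0.51 × exp(−1.333)
  = 0.51 × 0.2636 = 0.1345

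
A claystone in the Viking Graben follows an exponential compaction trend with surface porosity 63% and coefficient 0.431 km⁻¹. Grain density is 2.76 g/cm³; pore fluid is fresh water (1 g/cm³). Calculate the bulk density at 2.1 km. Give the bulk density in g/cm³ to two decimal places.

2.31 g/cm³

Porosity at depth: phi = 0.63·exp(−0.431×2.1) = 0.63×0.4045 = 0.2548
Bulk density: ρ_b = (1−phi)ρ_g + phi·ρ_f = 0.7452×2.76 + 0.2548×1
       = 2.057 + 0.255 = 2.311 g/cm³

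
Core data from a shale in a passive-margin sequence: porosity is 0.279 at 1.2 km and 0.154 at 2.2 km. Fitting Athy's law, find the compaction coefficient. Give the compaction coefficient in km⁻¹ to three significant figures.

Athy: φ(Z) = φ₀ e^(−kZ) ⇒ φ₁/φ₂ = e^{k(Z₂−Z₁)} ⇒ k = ln(φ₁/φ₂)/(Z₂−Z₁)
k = ln(0.279/0.154) / (2.2 − 1.2) = ln(1.812) / 1 = 0.5943 / 1 = 0.5943 km⁻¹

0.594 km⁻¹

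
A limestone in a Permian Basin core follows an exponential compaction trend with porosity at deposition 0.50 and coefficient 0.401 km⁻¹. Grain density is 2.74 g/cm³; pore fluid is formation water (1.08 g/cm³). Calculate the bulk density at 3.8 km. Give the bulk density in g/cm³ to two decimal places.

Porosity at depth: n = 0.5·exp(−0.401×3.8) = 0.5×0.2179 = 0.1089
Bulk density: ρ_b = (1−n)ρ_g + n·ρ_f = 0.8911×2.74 + 0.1089×1.08
       = 2.442 + 0.118 = 2.559 g/cm³

2.56 g/cm³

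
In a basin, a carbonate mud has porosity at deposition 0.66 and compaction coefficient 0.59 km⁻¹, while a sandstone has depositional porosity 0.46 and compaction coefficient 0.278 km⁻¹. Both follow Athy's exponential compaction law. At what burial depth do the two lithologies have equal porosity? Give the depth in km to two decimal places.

Set n₀ₐ e^(−cₐz) = n₀ᵦ e^(−cᵦz) ⇒ ln(n₀ₐ/n₀ᵦ) = (cₐ − cᵦ)·z
z = ln(0.66/0.46) / (0.59 − 0.278) = 0.3610 / 0.312 = 1.157 km

1.16 km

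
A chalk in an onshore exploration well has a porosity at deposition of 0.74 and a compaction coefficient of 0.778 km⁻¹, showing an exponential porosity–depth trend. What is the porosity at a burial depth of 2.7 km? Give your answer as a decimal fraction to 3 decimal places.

φ = φ₀·exp(−β·z) = 0.74 × exp(−0.778 × 2.7) = 0.74 × exp(−2.101)
  = 0.74 × 0.1224 = 0.0906

0.091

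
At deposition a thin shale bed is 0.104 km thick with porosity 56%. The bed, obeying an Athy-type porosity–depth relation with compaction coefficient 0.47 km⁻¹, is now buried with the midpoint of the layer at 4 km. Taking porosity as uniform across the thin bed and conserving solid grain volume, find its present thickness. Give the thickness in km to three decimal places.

0.050 km

Porosity at 4 km: n = 0.56·exp(−0.47×4) = 0.0855
Solid-volume conservation: h(1−n) = h₀(1−n₀) ⇒ h = h₀·(1−n₀)/(1−n)
h = 0.104 × (1 − 0.56)/(1 − 0.0855) = 0.104 × 0.4811 = 0.0500 km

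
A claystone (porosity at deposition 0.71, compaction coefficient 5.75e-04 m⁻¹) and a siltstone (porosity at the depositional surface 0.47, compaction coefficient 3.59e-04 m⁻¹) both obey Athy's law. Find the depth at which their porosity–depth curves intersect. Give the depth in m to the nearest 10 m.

1910 m

Working in km (1 km = 1000 m; k in km⁻¹ = k in m⁻¹ × 1000):
Set phi₀ₐ e^(−kₐz) = phi₀ᵦ e^(−kᵦz) ⇒ ln(phi₀ₐ/phi₀ᵦ) = (kₐ − kᵦ)·z
z = ln(0.71/0.47) / (0.575 − 0.359) = 0.4125 / 0.216 = 1.910 km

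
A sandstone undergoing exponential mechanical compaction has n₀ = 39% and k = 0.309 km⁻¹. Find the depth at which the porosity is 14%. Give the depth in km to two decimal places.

Invert Athy's law: Z = ln(n₀/n) / k
Z = ln(0.39/0.14) / 0.309 = ln(2.786) / 0.309 = 1.0245 / 0.309 = 3.316 km

3.32 km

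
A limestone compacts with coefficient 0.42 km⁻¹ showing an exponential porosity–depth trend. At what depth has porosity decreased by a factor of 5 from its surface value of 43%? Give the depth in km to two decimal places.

φ/φ₀ = 1/5 ⇒ exp(−k·d) = 1/5 ⇒ d = ln(5) / k
d = 1.6094 / 0.42 = 3.832 km

3.83 km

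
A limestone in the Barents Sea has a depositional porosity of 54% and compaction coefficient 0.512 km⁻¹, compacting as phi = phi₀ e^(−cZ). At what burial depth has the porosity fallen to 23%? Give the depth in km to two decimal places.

1.67 km

Invert Athy's law: Z = ln(phi₀/phi) / c
Z = ln(0.54/0.23) / 0.512 = ln(2.348) / 0.512 = 0.8535 / 0.512 = 1.667 km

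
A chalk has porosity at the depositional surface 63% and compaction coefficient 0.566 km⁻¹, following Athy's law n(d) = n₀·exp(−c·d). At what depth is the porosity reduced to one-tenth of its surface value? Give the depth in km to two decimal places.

n/n₀ = 1/10 ⇒ exp(−c·d) = 1/10 ⇒ d = ln(10) / c
d = 2.3026 / 0.566 = 4.068 km

4.07 km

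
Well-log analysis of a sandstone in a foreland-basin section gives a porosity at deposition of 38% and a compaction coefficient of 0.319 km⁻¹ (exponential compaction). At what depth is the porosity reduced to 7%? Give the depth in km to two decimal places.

5.30 km

Invert Athy's law: d = ln(n₀/n) / k
d = ln(0.38/0.07) / 0.319 = ln(5.429) / 0.319 = 1.6917 / 0.319 = 5.303 km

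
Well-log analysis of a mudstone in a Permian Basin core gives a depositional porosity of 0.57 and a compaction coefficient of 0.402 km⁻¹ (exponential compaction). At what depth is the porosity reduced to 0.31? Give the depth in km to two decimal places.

1.52 km

Invert Athy's law: d = ln(n₀/n) / β
d = ln(0.57/0.31) / 0.402 = ln(1.839) / 0.402 = 0.6091 / 0.402 = 1.515 km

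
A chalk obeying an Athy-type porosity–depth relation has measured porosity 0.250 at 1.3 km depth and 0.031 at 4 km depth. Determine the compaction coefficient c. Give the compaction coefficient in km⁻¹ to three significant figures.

Athy: phi(d) = phi₀ e^(−cd) ⇒ phi₁/phi₂ = e^{c(d₂−d₁)} ⇒ c = ln(phi₁/phi₂)/(d₂−d₁)
c = ln(0.25/0.031) / (4 − 1.3) = ln(8.065) / 2.7 = 2.0875 / 2.7 = 0.7731 km⁻¹

0.773 km⁻¹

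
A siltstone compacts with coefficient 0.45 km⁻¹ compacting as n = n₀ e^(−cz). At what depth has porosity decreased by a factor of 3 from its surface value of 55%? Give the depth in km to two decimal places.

n/n₀ = 1/3 ⇒ exp(−c·z) = 1/3 ⇒ z = ln(3) / c
z = 1.0986 / 0.45 = 2.441 km

2.44 km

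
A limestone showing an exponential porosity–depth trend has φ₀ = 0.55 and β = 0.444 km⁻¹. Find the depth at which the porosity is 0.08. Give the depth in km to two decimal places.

Invert Athy's law: Z = ln(φ₀/φ) / β
Z = ln(0.55/0.08) / 0.444 = ln(6.875) / 0.444 = 1.9279 / 0.444 = 4.342 km

4.34 km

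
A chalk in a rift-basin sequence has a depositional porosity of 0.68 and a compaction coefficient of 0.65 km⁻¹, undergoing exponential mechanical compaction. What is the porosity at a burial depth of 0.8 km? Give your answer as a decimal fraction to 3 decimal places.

0.404

phi = phi₀·exp(−c·Z) = 0.68 × exp(−0.65 × 0.8) = 0.68 × exp(−0.52)
  = 0.68 × 0.5945 = 0.4043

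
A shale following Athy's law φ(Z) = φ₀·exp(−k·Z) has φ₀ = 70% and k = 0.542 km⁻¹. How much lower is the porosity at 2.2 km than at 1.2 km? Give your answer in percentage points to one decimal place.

15.3 percentage points

φ(1.2) = 0.7·e^(−0.542×1.2) = 0.3653
φ(2.2) = 0.7·e^(−0.542×2.2) = 0.2124
Δφ = 0.3653 − 0.2124 = 0.1528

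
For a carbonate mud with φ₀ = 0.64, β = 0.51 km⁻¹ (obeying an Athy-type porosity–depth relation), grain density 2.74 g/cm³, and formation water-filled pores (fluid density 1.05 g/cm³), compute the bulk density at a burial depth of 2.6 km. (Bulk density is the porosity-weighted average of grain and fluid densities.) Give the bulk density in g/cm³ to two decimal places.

2.45 g/cm³

Porosity at depth: φ = 0.64·exp(−0.51×2.6) = 0.64×0.2655 = 0.1699
Bulk density: ρ_b = (1−φ)ρ_g + φ·ρ_f = 0.8301×2.74 + 0.1699×1.05
       = 2.274 + 0.178 = 2.453 g/cm³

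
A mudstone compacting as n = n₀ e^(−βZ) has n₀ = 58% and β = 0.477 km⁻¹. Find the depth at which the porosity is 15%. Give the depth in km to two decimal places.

Invert Athy's law: Z = ln(n₀/n) / β
Z = ln(0.58/0.15) / 0.477 = ln(3.867) / 0.477 = 1.3524 / 0.477 = 2.835 km

2.84 km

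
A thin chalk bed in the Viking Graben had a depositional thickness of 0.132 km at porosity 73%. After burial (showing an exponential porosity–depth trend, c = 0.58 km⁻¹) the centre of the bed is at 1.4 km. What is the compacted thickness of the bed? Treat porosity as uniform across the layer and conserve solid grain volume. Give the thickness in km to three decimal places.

0.053 km

Porosity at 1.4 km: phi = 0.73·exp(−0.58×1.4) = 0.3241
Solid-volume conservation: h(1−phi) = h₀(1−phi₀) ⇒ h = h₀·(1−phi₀)/(1−phi)
h = 0.132 × (1 − 0.73)/(1 − 0.3241) = 0.132 × 0.3995 = 0.0527 km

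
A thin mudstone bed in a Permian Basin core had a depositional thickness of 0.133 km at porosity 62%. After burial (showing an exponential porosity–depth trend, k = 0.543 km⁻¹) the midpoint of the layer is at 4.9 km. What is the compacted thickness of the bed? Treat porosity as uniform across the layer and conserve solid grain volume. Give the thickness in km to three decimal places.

Porosity at 4.9 km: phi = 0.62·exp(−0.543×4.9) = 0.0433
Solid-volume conservation: h(1−phi) = h₀(1−phi₀) ⇒ h = h₀·(1−phi₀)/(1−phi)
h = 0.133 × (1 − 0.62)/(1 − 0.0433) = 0.133 × 0.3972 = 0.0528 km

0.053 km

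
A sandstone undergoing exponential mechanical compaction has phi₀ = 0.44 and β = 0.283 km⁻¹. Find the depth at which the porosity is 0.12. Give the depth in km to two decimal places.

Invert Athy's law: Z = ln(phi₀/phi) / β
Z = ln(0.44/0.12) / 0.283 = ln(3.667) / 0.283 = 1.2993 / 0.283 = 4.591 km

4.59 km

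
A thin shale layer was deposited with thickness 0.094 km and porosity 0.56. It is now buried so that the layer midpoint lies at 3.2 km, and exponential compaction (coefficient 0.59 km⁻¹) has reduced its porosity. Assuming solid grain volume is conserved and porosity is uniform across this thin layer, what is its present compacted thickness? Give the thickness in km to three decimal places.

Porosity at 3.2 km: phi = 0.56·exp(−0.59×3.2) = 0.0848
Solid-volume conservation: h(1−phi) = h₀(1−phi₀) ⇒ h = h₀·(1−phi₀)/(1−phi)
h = 0.094 × (1 − 0.56)/(1 − 0.0848) = 0.094 × 0.4808 = 0.0452 km

0.045 km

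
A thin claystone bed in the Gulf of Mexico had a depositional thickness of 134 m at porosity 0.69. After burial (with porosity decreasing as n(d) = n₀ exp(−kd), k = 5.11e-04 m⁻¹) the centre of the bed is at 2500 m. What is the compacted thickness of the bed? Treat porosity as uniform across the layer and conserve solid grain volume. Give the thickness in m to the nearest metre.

Working in km (1 km = 1000 m; k in km⁻¹ = k in m⁻¹ × 1000):
Porosity at 2.5 km: n = 0.69·exp(−0.511×2.5) = 0.1923
Solid-volume conservation: h(1−n) = h₀(1−n₀) ⇒ h = h₀·(1−n₀)/(1−n)
h = 0.134 × (1 − 0.69)/(1 − 0.1923) = 0.134 × 0.3838 = 0.0514 km

51 m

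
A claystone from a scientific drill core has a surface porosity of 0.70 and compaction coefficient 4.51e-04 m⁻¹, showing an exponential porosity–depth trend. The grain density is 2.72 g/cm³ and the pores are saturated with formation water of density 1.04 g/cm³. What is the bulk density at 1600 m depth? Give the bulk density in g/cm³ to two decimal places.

Working in km (1 km = 1000 m; β in km⁻¹ = β in m⁻¹ × 1000):
Porosity at depth: phi = 0.7·exp(−0.451×1.6) = 0.7×0.4860 = 0.3402
Bulk density: ρ_b = (1−phi)ρ_g + phi·ρ_f = 0.6598×2.72 + 0.3402×1.04
       = 1.795 + 0.354 = 2.148 g/cm³

2.15 g/cm³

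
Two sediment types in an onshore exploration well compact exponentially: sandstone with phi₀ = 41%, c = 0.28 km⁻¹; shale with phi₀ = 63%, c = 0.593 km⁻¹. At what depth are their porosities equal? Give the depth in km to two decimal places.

1.37 km

Set phi₀ₐ e^(−cₐz) = phi₀ᵦ e^(−cᵦz) ⇒ ln(phi₀ₐ/phi₀ᵦ) = (cₐ − cᵦ)·z
z = ln(0.41/0.63) / (0.28 − 0.593) = -0.4296 / -0.313 = 1.372 km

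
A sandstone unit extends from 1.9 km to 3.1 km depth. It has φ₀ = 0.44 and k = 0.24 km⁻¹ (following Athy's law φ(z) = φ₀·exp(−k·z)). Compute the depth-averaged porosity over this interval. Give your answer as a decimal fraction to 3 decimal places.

0.242

⟨φ⟩ = (1/(z₂−z₁)) ∫ φ₀ e^(−kz) dz = φ₀·(e^(−k·z₁) − e^(−k·z₂)) / (k·(z₂−z₁))
e^(−0.24×1.9) = 0.6338; e^(−0.24×3.1) = 0.4752
⟨φ⟩ = 0.44 × (0.6338 − 0.4752) / (0.24 × 1.2) = 0.44 × 0.5507 = 0.2423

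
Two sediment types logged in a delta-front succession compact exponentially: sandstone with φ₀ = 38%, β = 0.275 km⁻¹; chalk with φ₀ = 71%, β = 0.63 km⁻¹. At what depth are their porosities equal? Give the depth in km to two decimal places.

1.76 km

Set φ₀ₐ e^(−βₐz) = φ₀ᵦ e^(−βᵦz) ⇒ ln(φ₀ₐ/φ₀ᵦ) = (βₐ − βᵦ)·z
z = ln(0.38/0.71) / (0.275 − 0.63) = -0.6251 / -0.355 = 1.761 km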